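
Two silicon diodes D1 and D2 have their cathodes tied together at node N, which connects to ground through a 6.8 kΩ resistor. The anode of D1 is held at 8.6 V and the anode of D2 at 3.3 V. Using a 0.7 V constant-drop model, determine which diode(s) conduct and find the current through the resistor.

Only D1 conducts; I_R ≈ 1.2 mA

Assume both conduct. Then node N would need to be at both 8.6−0.7 = 7.9 V and 3.3−0.7 = 2.6 V, which is impossible.
Assume only D1 conducts: V_N = 8.6 − 0.7 = 7.9 V, so I_R = 7.9/6.8 = 1.16 mA.
Check D2: its anode-to-cathode voltage is 3.3 − 7.9 = -4.6 V < 0.7 V, so it is off. The assumption is consistent.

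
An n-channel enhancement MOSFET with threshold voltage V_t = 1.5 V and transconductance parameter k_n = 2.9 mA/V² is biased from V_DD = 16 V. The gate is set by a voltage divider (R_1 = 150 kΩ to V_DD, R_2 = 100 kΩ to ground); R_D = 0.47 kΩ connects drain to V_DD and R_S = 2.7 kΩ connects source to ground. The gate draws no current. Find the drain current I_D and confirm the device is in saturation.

V_G = V_DD·R_2/(R_1+R_2) = 16×100/250 = 6.4 V.
Assume saturation: I_D = (k_n/2)(V_GS − V_t)² with V_GS = V_G − I_D·R_S = 6.4 − 2.7·I_D.
Substituting gives 10.6·I_D² − 39.4·I_D + 34.8 = 0, with roots I_D = 1.45 or 2.28 mA.
The root I_D = 2.28 mA gives V_GS = 0.246 V ≤ V_t, so take I_D = 1.45 mA.
Then V_GS = 2.5 V and V_DS = V_DD − I_D(R_D+R_S) = 16 − 1.45×3.17 = 11.4 V.
Saturation requires V_DS ≥ V_GS − V_t = 0.998 V; 11.4 ≥ 0.998 ✓.

I_D ≈ 1.4 mA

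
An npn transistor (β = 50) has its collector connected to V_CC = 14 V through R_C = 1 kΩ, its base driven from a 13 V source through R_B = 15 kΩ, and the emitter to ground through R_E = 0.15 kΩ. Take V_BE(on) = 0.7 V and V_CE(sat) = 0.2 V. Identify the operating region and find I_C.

Assume active: I_B = (13 − 0.7)/(15 + 51×0.15) = 0.543 mA, I_C = β·I_B = 27.2 mA.
Then V_CE = 14 − 27.2×1 − 27.7×0.15 = -17.3 V < 0.2 V — the active assumption fails.
Re-solve with V_CE = 0.2 V. KCL at the emitter: V_E/R_E = (V_BB−0.7−V_E)/R_B + (V_CC−0.2−V_E)/R_C, giving V_E = 1.89 V.
I_C = (V_CC − 0.2 − V_E)/R_C = (13.8 − 1.89)/1 = 11.9 mA.
Check: I_B = (12.3 − 1.89)/15 = 0.694 mA, and β·I_B = 34.7 mA > I_C, confirming saturation.

saturation; I_C ≈ 12 mA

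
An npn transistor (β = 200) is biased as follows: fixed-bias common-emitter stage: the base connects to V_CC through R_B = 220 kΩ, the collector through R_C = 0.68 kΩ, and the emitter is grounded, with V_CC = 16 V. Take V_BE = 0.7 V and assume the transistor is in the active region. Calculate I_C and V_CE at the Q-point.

Base loop: V_CC = I_B·R_B + V_BE, so I_B = (16 − 0.7)/220 kΩ = 0.0695 mA.
In the active region I_C = β·I_B = 200 × 0.0695 = 13.9 mA.
Collector loop: V_CE = V_CC − I_C·R_C = 16 − 13.9×0.68 = 6.54 V.
Since V_CE = 6.54 V > V_CE(sat) ≈ 0.2 V, the transistor is in the active region as assumed.

I_C ≈ 14 mA, V_CE ≈ 6.5 V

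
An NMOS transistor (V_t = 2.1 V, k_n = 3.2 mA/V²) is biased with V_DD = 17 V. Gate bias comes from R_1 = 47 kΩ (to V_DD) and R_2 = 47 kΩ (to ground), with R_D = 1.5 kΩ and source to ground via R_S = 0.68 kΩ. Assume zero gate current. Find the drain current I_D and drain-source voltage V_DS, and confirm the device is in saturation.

V_G = V_DD·R_2/(R_1+R_2) = 17×47/94 = 8.5 V.
Assume saturation: I_D = (k_n/2)(V_GS − V_t)² with V_GS = V_G − I_D·R_S = 8.5 − 0.68·I_D.
Substituting gives 0.74·I_D² − 14.9·I_D + 65.5 = 0, with roots I_D = 6.46 or 13.7 mA.
The root I_D = 13.7 mA gives V_GS = -0.828 V ≤ V_t, so take I_D = 6.46 mA.
Then V_GS = 4.11 V and V_DS = V_DD − I_D(R_D+R_S) = 17 − 6.46×2.18 = 2.92 V.
Saturation requires V_DS ≥ V_GS − V_t = 2.01 V; 2.92 ≥ 2.01 ✓.

I_D ≈ 6.5 mA, V_DS ≈ 2.9 V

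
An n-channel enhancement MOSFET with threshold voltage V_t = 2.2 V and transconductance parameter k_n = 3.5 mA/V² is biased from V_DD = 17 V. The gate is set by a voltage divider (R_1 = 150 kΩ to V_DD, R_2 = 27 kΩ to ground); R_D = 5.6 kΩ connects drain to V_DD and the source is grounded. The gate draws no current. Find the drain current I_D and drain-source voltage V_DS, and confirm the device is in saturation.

V_G = V_DD·R_2/(R_1+R_2) = 17×27/177 = 2.59 V. With the source grounded, V_GS = V_G = 2.59 V.
Assume saturation: I_D = (k_n/2)(V_GS − V_t)² = (3.5/2)×(2.59 − 2.2)² = 1.75×0.393² = 0.271 mA.
V_DS = V_DD − I_D·R_D = 17 − 0.271×5.6 = 15.5 V.
Saturation requires V_DS ≥ V_GS − V_t = 0.393 V; 15.5 ≥ 0.393 ✓.

I_D ≈ 0.27 mA, V_DS ≈ 15 V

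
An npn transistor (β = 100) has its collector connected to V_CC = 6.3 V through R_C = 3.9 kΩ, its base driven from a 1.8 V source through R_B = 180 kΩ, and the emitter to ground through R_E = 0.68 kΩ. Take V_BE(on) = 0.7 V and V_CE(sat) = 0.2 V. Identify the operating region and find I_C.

Assume active. Base-emitter loop: I_B = (V_BB − V_BE)/(R_B + (β+1)R_E) = (1.8 − 0.7)/(180 + 101×0.68) = 0.00442 mA.
I_C = β·I_B = 100×0.00442 = 0.442 mA.
V_CE = V_CC − I_C·R_C − I_E·R_E = 6.3 − 0.442×3.9 − 0.447×0.68 = 4.27 V > V_CE(sat), so the active-region assumption holds.

active; I_C ≈ 0.44 mA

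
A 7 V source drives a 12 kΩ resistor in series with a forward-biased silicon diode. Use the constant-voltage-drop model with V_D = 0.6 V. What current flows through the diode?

I ≈ 0.53 mA

KVL around the loop: 7 = V_D + I·R = 0.6 + I × 12 kΩ.
So I = (7 − 0.6) / 12 kΩ = 6.4 / 12 = 0.533 mA.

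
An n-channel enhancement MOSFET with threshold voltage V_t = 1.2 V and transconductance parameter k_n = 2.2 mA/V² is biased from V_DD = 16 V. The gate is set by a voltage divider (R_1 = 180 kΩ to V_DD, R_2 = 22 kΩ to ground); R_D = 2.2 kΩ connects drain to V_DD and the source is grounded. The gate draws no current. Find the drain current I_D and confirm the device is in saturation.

V_G = V_DD·R_2/(R_1+R_2) = 16×22/202 = 1.74 V. With the source grounded, V_GS = V_G = 1.74 V.
Assume saturation: I_D = (k_n/2)(V_GS − V_t)² = (2.2/2)×(1.74 − 1.2)² = 1.1×0.543² = 0.324 mA.
V_DS = V_DD − I_D·R_D = 16 − 0.324×2.2 = 15.3 V.
Saturation requires V_DS ≥ V_GS − V_t = 0.543 V; 15.3 ≥ 0.543 ✓.

I_D ≈ 0.32 mA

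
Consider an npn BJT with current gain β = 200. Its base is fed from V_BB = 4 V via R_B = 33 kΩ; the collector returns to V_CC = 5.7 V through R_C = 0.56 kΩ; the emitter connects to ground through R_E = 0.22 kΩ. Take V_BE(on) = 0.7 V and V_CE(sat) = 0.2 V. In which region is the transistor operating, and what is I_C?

saturation; I_C ≈ 7 mA

Assume active: I_B = (4 − 0.7)/(33 + 201×0.22) = 0.0427 mA, I_C = β·I_B = 8.55 mA.
Then V_CE = 5.7 − 8.55×0.56 − 8.59×0.22 = -0.976 V < 0.2 V — the active assumption fails.
Re-solve with V_CE = 0.2 V. KCL at the emitter: V_E/R_E = (V_BB−0.7−V_E)/R_B + (V_CC−0.2−V_E)/R_C, giving V_E = 1.56 V.
I_C = (V_CC − 0.2 − V_E)/R_C = (5.5 − 1.56)/0.56 = 7.04 mA.
Check: I_B = (3.3 − 1.56)/33 = 0.0527 mA, and β·I_B = 10.5 mA > I_C, confirming saturation.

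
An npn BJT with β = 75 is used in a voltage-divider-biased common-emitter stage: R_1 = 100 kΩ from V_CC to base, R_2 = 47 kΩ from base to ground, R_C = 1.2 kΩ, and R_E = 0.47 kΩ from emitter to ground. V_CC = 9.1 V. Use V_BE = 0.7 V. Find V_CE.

V_CE ≈ 5 V

Thevenize the base divider: V_Th = V_CC·R_2/(R_1+R_2) = 9.1×47/147 = 2.91 V, R_Th = R_1‖R_2 = 32 kΩ.
Base-emitter loop: V_Th = I_B·R_Th + V_BE + (β+1)I_B·R_E, so I_B = (2.91 − 0.7) / (32 + 76×0.47) = 0.0326 mA.
I_C = β·I_B = 75×0.0326 = 2.45 mA, and I_E = (β+1)I_B = 2.48 mA.
V_CE = V_CC − I_C·R_C − I_E·R_E = 9.1 − 2.45×1.2 − 2.48×0.47 = 5 V.
V_CE = 5 V > 0.2 V confirms active-region operation.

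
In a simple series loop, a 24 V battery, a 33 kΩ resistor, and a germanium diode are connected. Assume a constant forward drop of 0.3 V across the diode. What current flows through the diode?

KVL around the loop: 24 = V_D + I·R = 0.3 + I × 33 kΩ.
So I = (24 − 0.3) / 33 kΩ = 23.7 / 33 = 0.718 mA.

I ≈ 0.72 mA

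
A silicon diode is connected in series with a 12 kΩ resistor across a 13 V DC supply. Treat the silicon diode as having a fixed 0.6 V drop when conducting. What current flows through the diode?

KVL around the loop: 13 = V_D + I·R = 0.6 + I × 12 kΩ.
So I = (13 − 0.6) / 12 kΩ = 12.4 / 12 = 1.03 mA.

I ≈ 1 mA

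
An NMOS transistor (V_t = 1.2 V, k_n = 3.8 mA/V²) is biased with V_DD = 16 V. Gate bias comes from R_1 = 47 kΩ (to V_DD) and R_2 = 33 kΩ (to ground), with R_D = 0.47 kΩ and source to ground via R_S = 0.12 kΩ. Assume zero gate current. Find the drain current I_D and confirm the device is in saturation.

V_G = V_DD·R_2/(R_1+R_2) = 16×33/80 = 6.6 V.
Assume saturation: I_D = (k_n/2)(V_GS − V_t)² with V_GS = V_G − I_D·R_S = 6.6 − 0.12·I_D.
Substituting gives 0.0274·I_D² − 3.46·I_D + 55.4 = 0, with roots I_D = 18.8 or 108 mA.
The root I_D = 108 mA gives V_GS = -6.33 V ≤ V_t, so take I_D = 18.8 mA.
Then V_GS = 4.34 V and V_DS = V_DD − I_D(R_D+R_S) = 16 − 18.8×0.59 = 4.91 V.
Saturation requires V_DS ≥ V_GS − V_t = 3.14 V; 4.91 ≥ 3.14 ✓.

I_D ≈ 19 mA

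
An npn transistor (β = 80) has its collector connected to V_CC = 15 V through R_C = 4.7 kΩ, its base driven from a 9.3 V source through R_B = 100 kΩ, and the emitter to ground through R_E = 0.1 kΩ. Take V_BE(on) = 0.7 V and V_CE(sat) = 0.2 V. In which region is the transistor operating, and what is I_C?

Assume active: I_B = (9.3 − 0.7)/(100 + 81×0.1) = 0.0796 mA, I_C = β·I_B = 6.36 mA.
Then V_CE = 15 − 6.36×4.7 − 6.44×0.1 = -15.6 V < 0.2 V — the active assumption fails.
Re-solve with V_CE = 0.2 V. KCL at the emitter: V_E/R_E = (V_BB−0.7−V_E)/R_B + (V_CC−0.2−V_E)/R_C, giving V_E = 0.316 V.
I_C = (V_CC − 0.2 − V_E)/R_C = (14.8 − 0.316)/4.7 = 3.08 mA.
Check: I_B = (8.6 − 0.316)/100 = 0.0828 mA, and β·I_B = 6.63 mA > I_C, confirming saturation.

saturation; I_C ≈ 3.1 mA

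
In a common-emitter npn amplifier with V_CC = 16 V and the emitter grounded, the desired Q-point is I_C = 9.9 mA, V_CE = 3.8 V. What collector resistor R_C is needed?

Collector loop: V_CC = I_C·R_C + V_CE.
R_C = (V_CC − V_CE)/I_C = (16 − 3.8)/9.9 = 1.23 kΩ.

R_C ≈ 1.2 kΩ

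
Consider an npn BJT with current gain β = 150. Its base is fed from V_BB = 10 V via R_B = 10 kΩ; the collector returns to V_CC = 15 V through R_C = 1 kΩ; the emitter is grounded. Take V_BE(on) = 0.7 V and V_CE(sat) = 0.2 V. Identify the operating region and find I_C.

saturation; I_C ≈ 15 mA

Assume active: I_B = (10 − 0.7)/10 = 0.93 mA, giving I_C = β·I_B = 140 mA.
But then V_CE = 15 − 140×1 = -124 V < V_CE(sat) = 0.2 V — impossible in the active region.
So the transistor is saturated. With V_CE = 0.2 V, I_C = (V_CC − 0.2)/R_C = 14.8/1 = 14.8 mA.
Check: β·I_B = 140 mA > I_C = 14.8 mA, confirming saturation.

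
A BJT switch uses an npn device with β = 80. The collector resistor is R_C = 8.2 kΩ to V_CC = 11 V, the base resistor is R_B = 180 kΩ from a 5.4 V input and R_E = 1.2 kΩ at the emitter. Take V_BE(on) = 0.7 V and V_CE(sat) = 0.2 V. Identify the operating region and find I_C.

saturation; I_C ≈ 1.1 mA

Assume active: I_B = (5.4 − 0.7)/(180 + 81×1.2) = 0.017 mA, I_C = β·I_B = 1.36 mA.
Then V_CE = 11 − 1.36×8.2 − 1.37×1.2 = -1.77 V < 0.2 V — the active assumption fails.
Re-solve with V_CE = 0.2 V. KCL at the emitter: V_E/R_E = (V_BB−0.7−V_E)/R_B + (V_CC−0.2−V_E)/R_C, giving V_E = 1.4 V.
I_C = (V_CC − 0.2 − V_E)/R_C = (10.8 − 1.4)/8.2 = 1.15 mA.
Check: I_B = (4.7 − 1.4)/180 = 0.0183 mA, and β·I_B = 1.47 mA > I_C, confirming saturation.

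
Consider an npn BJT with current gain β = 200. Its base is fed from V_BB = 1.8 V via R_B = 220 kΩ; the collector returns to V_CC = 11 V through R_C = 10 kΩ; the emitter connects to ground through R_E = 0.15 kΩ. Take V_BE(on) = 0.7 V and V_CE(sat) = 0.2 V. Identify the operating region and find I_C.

active; I_C ≈ 0.88 mA

Assume active. Base-emitter loop: I_B = (V_BB − V_BE)/(R_B + (β+1)R_E) = (1.8 − 0.7)/(220 + 201×0.15) = 0.0044 mA.
I_C = β·I_B = 200×0.0044 = 0.879 mA.
V_CE = V_CC − I_C·R_C − I_E·R_E = 11 − 0.879×10 − 0.884×0.15 = 2.07 V > V_CE(sat), so the active-region assumption holds.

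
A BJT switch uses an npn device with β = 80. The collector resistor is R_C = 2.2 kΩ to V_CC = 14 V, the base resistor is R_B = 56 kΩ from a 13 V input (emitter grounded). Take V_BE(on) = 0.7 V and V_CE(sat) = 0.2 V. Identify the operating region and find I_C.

saturation; I_C ≈ 6.3 mA

Assume active: I_B = (13 − 0.7)/56 = 0.22 mA, giving I_C = β·I_B = 17.6 mA.
But then V_CE = 14 − 17.6×2.2 = -24.7 V < V_CE(sat) = 0.2 V — impossible in the active region.
So the transistor is saturated. With V_CE = 0.2 V, I_C = (V_CC − 0.2)/R_C = 13.8/2.2 = 6.27 mA.
Check: β·I_B = 17.6 mA > I_C = 6.27 mA, confirming saturation.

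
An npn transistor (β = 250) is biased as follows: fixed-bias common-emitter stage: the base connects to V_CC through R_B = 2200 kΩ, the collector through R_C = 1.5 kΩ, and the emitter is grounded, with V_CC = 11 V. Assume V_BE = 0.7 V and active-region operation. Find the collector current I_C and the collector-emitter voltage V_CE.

Base loop: V_CC = I_B·R_B + V_BE, so I_B = (11 − 0.7)/2200 kΩ = 0.00468 mA.
In the active region I_C = β·I_B = 250 × 0.00468 = 1.17 mA.
Collector loop: V_CE = V_CC − I_C·R_C = 11 − 1.17×1.5 = 9.24 V.
Since V_CE = 9.24 V > V_CE(sat) ≈ 0.2 V, the transistor is in the active region as assumed.

I_C ≈ 1.2 mA, V_CE ≈ 9.2 V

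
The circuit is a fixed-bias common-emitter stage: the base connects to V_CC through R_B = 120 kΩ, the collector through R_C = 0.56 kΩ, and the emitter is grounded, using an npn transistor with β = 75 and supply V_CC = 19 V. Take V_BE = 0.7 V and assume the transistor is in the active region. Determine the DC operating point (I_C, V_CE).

I_C ≈ 11 mA, V_CE ≈ 13 V

Base loop: V_CC = I_B·R_B + V_BE, so I_B = (19 − 0.7)/120 kΩ = 0.152 mA.
In the active region I_C = β·I_B = 75 × 0.152 = 11.4 mA.
Collector loop: V_CE = V_CC − I_C·R_C = 19 − 11.4×0.56 = 12.6 V.
Since V_CE = 12.6 V > V_CE(sat) ≈ 0.2 V, the transistor is in the active region as assumed.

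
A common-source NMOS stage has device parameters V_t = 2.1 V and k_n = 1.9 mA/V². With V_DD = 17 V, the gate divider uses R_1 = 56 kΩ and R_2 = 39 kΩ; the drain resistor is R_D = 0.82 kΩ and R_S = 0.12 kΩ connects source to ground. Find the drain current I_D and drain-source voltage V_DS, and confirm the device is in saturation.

I_D ≈ 12 mA, V_DS ≈ 6.1 V

V_G = V_DD·R_2/(R_1+R_2) = 17×39/95 = 6.98 V.
Assume saturation: I_D = (k_n/2)(V_GS − V_t)² with V_GS = V_G − I_D·R_S = 6.98 − 0.12·I_D.
Substituting gives 0.0137·I_D² − 2.11·I_D + 22.6 = 0, with roots I_D = 11.6 or 143 mA.
The root I_D = 143 mA gives V_GS = -10.2 V ≤ V_t, so take I_D = 11.6 mA.
Then V_GS = 5.59 V and V_DS = V_DD − I_D(R_D+R_S) = 17 − 11.6×0.94 = 6.12 V.
Saturation requires V_DS ≥ V_GS − V_t = 3.49 V; 6.12 ≥ 3.49 ✓.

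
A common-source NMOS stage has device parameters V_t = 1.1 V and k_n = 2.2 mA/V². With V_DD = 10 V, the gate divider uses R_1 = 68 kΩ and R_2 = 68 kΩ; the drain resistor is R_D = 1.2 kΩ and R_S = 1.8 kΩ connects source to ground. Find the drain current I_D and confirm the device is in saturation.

V_G = V_DD·R_2/(R_1+R_2) = 10×68/136 = 5 V.
Assume saturation: I_D = (k_n/2)(V_GS − V_t)² with V_GS = V_G − I_D·R_S = 5 − 1.8·I_D.
Substituting gives 3.56·I_D² − 16.4·I_D + 16.7 = 0, with roots I_D = 1.51 or 3.1 mA.
The root I_D = 3.1 mA gives V_GS = -0.579 V ≤ V_t, so take I_D = 1.51 mA.
Then V_GS = 2.27 V and V_DS = V_DD − I_D(R_D+R_S) = 10 − 1.51×3 = 5.46 V.
Saturation requires V_DS ≥ V_GS − V_t = 1.17 V; 5.46 ≥ 1.17 ✓.

I_D ≈ 1.5 mA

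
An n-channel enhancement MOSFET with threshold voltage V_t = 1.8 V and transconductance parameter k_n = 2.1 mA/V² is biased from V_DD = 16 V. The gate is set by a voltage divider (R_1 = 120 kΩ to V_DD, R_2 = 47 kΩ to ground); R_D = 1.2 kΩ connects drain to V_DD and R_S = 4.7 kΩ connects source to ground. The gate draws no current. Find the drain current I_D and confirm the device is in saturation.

I_D ≈ 0.44 mA

V_G = V_DD·R_2/(R_1+R_2) = 16×47/167 = 4.5 V.
Assume saturation: I_D = (k_n/2)(V_GS − V_t)² with V_GS = V_G − I_D·R_S = 4.5 − 4.7·I_D.
Substituting gives 23.2·I_D² − 27.7·I_D + 7.67 = 0, with roots I_D = 0.438 or 0.756 mA.
The root I_D = 0.756 mA gives V_GS = 0.952 V ≤ V_t, so take I_D = 0.438 mA.
Then V_GS = 2.45 V and V_DS = V_DD − I_D(R_D+R_S) = 16 − 0.438×5.9 = 13.4 V.
Saturation requires V_DS ≥ V_GS − V_t = 0.646 V; 13.4 ≥ 0.646 ✓.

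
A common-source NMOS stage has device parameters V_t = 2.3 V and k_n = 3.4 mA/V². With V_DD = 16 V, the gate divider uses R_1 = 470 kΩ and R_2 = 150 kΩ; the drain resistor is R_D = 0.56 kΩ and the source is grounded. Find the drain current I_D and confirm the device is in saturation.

V_G = V_DD·R_2/(R_1+R_2) = 16×150/620 = 3.87 V. With the source grounded, V_GS = V_G = 3.87 V.
Assume saturation: I_D = (k_n/2)(V_GS − V_t)² = (3.4/2)×(3.87 − 2.3)² = 1.7×1.57² = 4.2 mA.
V_DS = V_DD − I_D·R_D = 16 − 4.2×0.56 = 13.7 V.
Saturation requires V_DS ≥ V_GS − V_t = 1.57 V; 13.7 ≥ 1.57 ✓.

I_D ≈ 4.2 mA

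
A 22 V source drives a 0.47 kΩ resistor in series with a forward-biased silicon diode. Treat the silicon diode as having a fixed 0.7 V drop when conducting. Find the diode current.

KVL around the loop: 22 = V_D + I·R = 0.7 + I × 0.47 kΩ.
So I = (22 − 0.7) / 0.47 kΩ = 21.3 / 0.47 = 45.3 mA.

I ≈ 45 mA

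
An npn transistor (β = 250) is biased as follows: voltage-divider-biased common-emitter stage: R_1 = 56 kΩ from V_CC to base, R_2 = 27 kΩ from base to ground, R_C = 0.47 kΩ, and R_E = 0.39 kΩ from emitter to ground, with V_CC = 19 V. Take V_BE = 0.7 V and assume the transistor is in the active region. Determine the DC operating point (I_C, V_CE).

I_C ≈ 12 mA, V_CE ≈ 8.8 V

Thevenize the base divider: V_Th = V_CC·R_2/(R_1+R_2) = 19×27/83 = 6.18 V, R_Th = R_1‖R_2 = 18.2 kΩ.
Base-emitter loop: V_Th = I_B·R_Th + V_BE + (β+1)I_B·R_E, so I_B = (6.18 − 0.7) / (18.2 + 251×0.39) = 0.0472 mA.
I_C = β·I_B = 250×0.0472 = 11.8 mA, and I_E = (β+1)I_B = 11.8 mA.
V_CE = V_CC − I_C·R_C − I_E·R_E = 19 − 11.8×0.47 − 11.8×0.39 = 8.83 V.
V_CE = 8.83 V > 0.2 V confirms active-region operation.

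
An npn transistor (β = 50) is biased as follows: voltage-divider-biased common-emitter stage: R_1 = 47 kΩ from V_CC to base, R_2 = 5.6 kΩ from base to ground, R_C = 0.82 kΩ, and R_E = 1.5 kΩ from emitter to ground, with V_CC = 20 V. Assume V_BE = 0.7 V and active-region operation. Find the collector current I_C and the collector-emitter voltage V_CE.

Thevenize the base divider: V_Th = V_CC·R_2/(R_1+R_2) = 20×5.6/52.6 = 2.13 V, R_Th = R_1‖R_2 = 5 kΩ.
Base-emitter loop: V_Th = I_B·R_Th + V_BE + (β+1)I_B·R_E, so I_B = (2.13 − 0.7) / (5 + 51×1.5) = 0.0175 mA.
I_C = β·I_B = 50×0.0175 = 0.877 mA, and I_E = (β+1)I_B = 0.894 mA.
V_CE = V_CC − I_C·R_C − I_E·R_E = 20 − 0.877×0.82 − 0.894×1.5 = 17.9 V.
V_CE = 17.9 V > 0.2 V confirms active-region operation.

I_C ≈ 0.88 mA, V_CE ≈ 18 V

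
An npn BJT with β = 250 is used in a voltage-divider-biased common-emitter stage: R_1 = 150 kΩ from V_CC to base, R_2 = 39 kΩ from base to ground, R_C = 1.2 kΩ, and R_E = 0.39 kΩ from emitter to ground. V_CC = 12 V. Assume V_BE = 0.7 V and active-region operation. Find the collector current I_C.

I_C ≈ 3.4 mA

Thevenize the base divider: V_Th = V_CC·R_2/(R_1+R_2) = 12×39/189 = 2.48 V, R_Th = R_1‖R_2 = 31 kΩ.
Base-emitter loop: V_Th = I_B·R_Th + V_BE + (β+1)I_B·R_E, so I_B = (2.48 − 0.7) / (31 + 251×0.39) = 0.0138 mA.
I_C = β·I_B = 250×0.0138 = 3.45 mA, and I_E = (β+1)I_B = 3.46 mA.
V_CE = V_CC − I_C·R_C − I_E·R_E = 12 − 3.45×1.2 − 3.46×0.39 = 6.51 V.
V_CE = 6.51 V > 0.2 V confirms active-region operation.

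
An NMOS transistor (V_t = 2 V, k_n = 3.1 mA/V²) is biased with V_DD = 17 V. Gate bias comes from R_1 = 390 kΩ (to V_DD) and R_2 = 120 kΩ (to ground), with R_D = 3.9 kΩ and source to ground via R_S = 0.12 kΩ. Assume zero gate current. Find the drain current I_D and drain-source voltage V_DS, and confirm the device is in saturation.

V_G = V_DD·R_2/(R_1+R_2) = 17×120/510 = 4 V.
Assume saturation: I_D = (k_n/2)(V_GS − V_t)² with V_GS = V_G − I_D·R_S = 4 − 0.12·I_D.
Substituting gives 0.0223·I_D² − 1.74·I_D + 6.2 = 0, with roots I_D = 3.73 or 74.4 mA.
The root I_D = 74.4 mA gives V_GS = -4.93 V ≤ V_t, so take I_D = 3.73 mA.
Then V_GS = 3.55 V and V_DS = V_DD − I_D(R_D+R_S) = 17 − 3.73×4.02 = 1.99 V.
Saturation requires V_DS ≥ V_GS − V_t = 1.55 V; 1.99 ≥ 1.55 ✓.

I_D ≈ 3.7 mA, V_DS ≈ 2 V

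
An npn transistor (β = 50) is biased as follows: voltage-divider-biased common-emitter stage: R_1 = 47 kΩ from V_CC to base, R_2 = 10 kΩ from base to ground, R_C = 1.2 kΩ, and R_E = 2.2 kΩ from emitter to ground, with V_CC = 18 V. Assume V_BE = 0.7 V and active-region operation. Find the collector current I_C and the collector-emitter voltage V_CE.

Thevenize the base divider: V_Th = V_CC·R_2/(R_1+R_2) = 18×10/57 = 3.16 V, R_Th = R_1‖R_2 = 8.25 kΩ.
Base-emitter loop: V_Th = I_B·R_Th + V_BE + (β+1)I_B·R_E, so I_B = (3.16 − 0.7) / (8.25 + 51×2.2) = 0.0204 mA.
I_C = β·I_B = 50×0.0204 = 1.02 mA, and I_E = (β+1)I_B = 1.04 mA.
V_CE = V_CC − I_C·R_C − I_E·R_E = 18 − 1.02×1.2 − 1.04×2.2 = 14.5 V.
V_CE = 14.5 V > 0.2 V confirms active-region operation.

I_C ≈ 1 mA, V_CE ≈ 14 V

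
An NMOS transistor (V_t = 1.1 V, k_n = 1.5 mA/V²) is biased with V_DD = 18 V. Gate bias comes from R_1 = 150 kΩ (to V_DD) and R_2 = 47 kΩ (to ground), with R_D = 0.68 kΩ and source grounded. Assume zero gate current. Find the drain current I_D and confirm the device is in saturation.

I_D ≈ 7.7 mA

V_G = V_DD·R_2/(R_1+R_2) = 18×47/197 = 4.29 V. With the source grounded, V_GS = V_G = 4.29 V.
Assume saturation: I_D = (k_n/2)(V_GS − V_t)² = (1.5/2)×(4.29 − 1.1)² = 0.75×3.19² = 7.65 mA.
V_DS = V_DD − I_D·R_D = 18 − 7.65×0.68 = 12.8 V.
Saturation requires V_DS ≥ V_GS − V_t = 3.19 V; 12.8 ≥ 3.19 ✓.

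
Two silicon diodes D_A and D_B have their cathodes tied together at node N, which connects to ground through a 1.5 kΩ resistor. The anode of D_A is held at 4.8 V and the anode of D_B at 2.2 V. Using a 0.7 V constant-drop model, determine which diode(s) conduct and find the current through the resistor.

Assume both conduct. Then node N would need to be at both 4.8−0.7 = 4.1 V and 2.2−0.7 = 1.5 V, which is impossible.
Assume only D_A conducts: V_N = 4.8 − 0.7 = 4.1 V, so I_R = 4.1/1.5 = 2.73 mA.
Check D_B: its anode-to-cathode voltage is 2.2 − 4.1 = -1.9 V < 0.7 V, so it is off. The assumption is consistent.

Only D_A conducts; I_R ≈ 2.7 mA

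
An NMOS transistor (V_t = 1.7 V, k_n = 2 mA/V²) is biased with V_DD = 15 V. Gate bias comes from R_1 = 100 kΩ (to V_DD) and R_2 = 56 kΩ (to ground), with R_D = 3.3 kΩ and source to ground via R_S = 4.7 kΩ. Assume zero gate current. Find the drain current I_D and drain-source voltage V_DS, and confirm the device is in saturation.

I_D ≈ 0.62 mA, V_DS ≈ 10 V

V_G = V_DD·R_2/(R_1+R_2) = 15×56/156 = 5.38 V.
Assume saturation: I_D = (k_n/2)(V_GS − V_t)² with V_GS = V_G − I_D·R_S = 5.38 − 4.7·I_D.
Substituting gives 22.1·I_D² − 35.6·I_D + 13.6 = 0, with roots I_D = 0.617 or 0.996 mA.
The root I_D = 0.996 mA gives V_GS = 0.702 V ≤ V_t, so take I_D = 0.617 mA.
Then V_GS = 2.49 V and V_DS = V_DD − I_D(R_D+R_S) = 15 − 0.617×8 = 10.1 V.
Saturation requires V_DS ≥ V_GS − V_t = 0.785 V; 10.1 ≥ 0.785 ✓.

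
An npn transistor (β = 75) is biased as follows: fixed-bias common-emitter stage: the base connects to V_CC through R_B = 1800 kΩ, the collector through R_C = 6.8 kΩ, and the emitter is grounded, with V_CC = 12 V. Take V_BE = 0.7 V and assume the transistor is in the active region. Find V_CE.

V_CE ≈ 8.8 V

Base loop: V_CC = I_B·R_B + V_BE, so I_B = (12 − 0.7)/1800 kΩ = 0.00628 mA.
In the active region I_C = β·I_B = 75 × 0.00628 = 0.471 mA.
Collector loop: V_CE = V_CC − I_C·R_C = 12 − 0.471×6.8 = 8.8 V.
Since V_CE = 8.8 V > V_CE(sat) ≈ 0.2 V, the transistor is in the active region as assumed.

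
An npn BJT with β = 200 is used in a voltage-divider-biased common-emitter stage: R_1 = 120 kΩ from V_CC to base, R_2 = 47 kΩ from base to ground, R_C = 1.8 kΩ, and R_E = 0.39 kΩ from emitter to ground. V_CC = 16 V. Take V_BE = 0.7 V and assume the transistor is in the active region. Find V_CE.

Thevenize the base divider: V_Th = V_CC·R_2/(R_1+R_2) = 16×47/167 = 4.5 V, R_Th = R_1‖R_2 = 33.8 kΩ.
Base-emitter loop: V_Th = I_B·R_Th + V_BE + (β+1)I_B·R_E, so I_B = (4.5 − 0.7) / (33.8 + 201×0.39) = 0.0339 mA.
I_C = β·I_B = 200×0.0339 = 6.78 mA, and I_E = (β+1)I_B = 6.82 mA.
V_CE = V_CC − I_C·R_C − I_E·R_E = 16 − 6.78×1.8 − 6.82×0.39 = 1.14 V.
V_CE = 1.14 V > 0.2 V confirms active-region operation.

V_CE ≈ 1.1 V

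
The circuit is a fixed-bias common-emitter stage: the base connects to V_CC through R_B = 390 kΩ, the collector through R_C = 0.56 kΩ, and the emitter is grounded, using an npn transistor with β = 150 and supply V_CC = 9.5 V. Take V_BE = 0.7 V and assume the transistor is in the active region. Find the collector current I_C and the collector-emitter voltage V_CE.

Base loop: V_CC = I_B·R_B + V_BE, so I_B = (9.5 − 0.7)/390 kΩ = 0.0226 mA.
In the active region I_C = β·I_B = 150 × 0.0226 = 3.38 mA.
Collector loop: V_CE = V_CC − I_C·R_C = 9.5 − 3.38×0.56 = 7.6 V.
Since V_CE = 7.6 V > V_CE(sat) ≈ 0.2 V, the transistor is in the active region as assumed.

I_C ≈ 3.4 mA, V_CE ≈ 7.6 V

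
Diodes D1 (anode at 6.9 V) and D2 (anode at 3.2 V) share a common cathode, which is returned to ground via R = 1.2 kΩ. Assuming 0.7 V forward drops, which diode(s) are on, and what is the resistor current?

Only D1 conducts; I_R ≈ 5.2 mA

Assume both conduct. Then node N would need to be at both 6.9−0.7 = 6.2 V and 3.2−0.7 = 2.5 V, which is impossible.
Assume only D1 conducts: V_N = 6.9 − 0.7 = 6.2 V, so I_R = 6.2/1.2 = 5.17 mA.
Check D2: its anode-to-cathode voltage is 3.2 − 6.2 = -3 V < 0.7 V, so it is off. The assumption is consistent.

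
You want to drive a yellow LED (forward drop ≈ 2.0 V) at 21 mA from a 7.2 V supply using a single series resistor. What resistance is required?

R ≈ 0.25 kΩ

The resistor drops V_S − V_D = 7.2 − 2.0 = 5.2 V at 21 mA.
R = 5.2 V / 21 mA = 0.248 kΩ.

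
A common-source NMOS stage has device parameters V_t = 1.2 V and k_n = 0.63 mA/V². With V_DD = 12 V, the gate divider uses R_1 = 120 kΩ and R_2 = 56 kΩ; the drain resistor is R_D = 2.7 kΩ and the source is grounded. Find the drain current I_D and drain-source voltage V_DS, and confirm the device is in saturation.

V_G = V_DD·R_2/(R_1+R_2) = 12×56/176 = 3.82 V. With the source grounded, V_GS = V_G = 3.82 V.
Assume saturation: I_D = (k_n/2)(V_GS − V_t)² = (0.63/2)×(3.82 − 1.2)² = 0.315×2.62² = 2.16 mA.
V_DS = V_DD − I_D·R_D = 12 − 2.16×2.7 = 6.17 V.
Saturation requires V_DS ≥ V_GS − V_t = 2.62 V; 6.17 ≥ 2.62 ✓.

I_D ≈ 2.2 mA, V_DS ≈ 6.2 V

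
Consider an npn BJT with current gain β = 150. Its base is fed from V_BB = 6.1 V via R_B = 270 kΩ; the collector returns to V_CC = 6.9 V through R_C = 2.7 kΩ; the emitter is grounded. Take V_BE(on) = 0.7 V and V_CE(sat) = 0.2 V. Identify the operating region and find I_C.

saturation; I_C ≈ 2.5 mA

Assume active: I_B = (6.1 − 0.7)/270 = 0.02 mA, giving I_C = β·I_B = 3 mA.
But then V_CE = 6.9 − 3×2.7 = -1.2 V < V_CE(sat) = 0.2 V — impossible in the active region.
So the transistor is saturated. With V_CE = 0.2 V, I_C = (V_CC − 0.2)/R_C = 6.7/2.7 = 2.48 mA.
Check: β·I_B = 3 mA > I_C = 2.48 mA, confirming saturation.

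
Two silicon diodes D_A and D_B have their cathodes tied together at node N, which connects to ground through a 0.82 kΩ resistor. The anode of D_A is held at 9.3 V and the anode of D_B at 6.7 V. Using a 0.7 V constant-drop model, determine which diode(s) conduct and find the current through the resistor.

Assume both conduct. Then node N would need to be at both 9.3−0.7 = 8.6 V and 6.7−0.7 = 6 V, which is impossible.
Assume only D_A conducts: V_N = 9.3 − 0.7 = 8.6 V, so I_R = 8.6/0.82 = 10.5 mA.
Check D_B: its anode-to-cathode voltage is 6.7 − 8.6 = -1.9 V < 0.7 V, so it is off. The assumption is consistent.

Only D_A conducts; I_R ≈ 10 mA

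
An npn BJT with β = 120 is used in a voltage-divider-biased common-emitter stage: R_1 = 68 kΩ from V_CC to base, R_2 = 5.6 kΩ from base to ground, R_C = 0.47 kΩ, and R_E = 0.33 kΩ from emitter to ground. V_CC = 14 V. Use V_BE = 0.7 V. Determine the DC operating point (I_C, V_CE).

I_C ≈ 0.97 mA, V_CE ≈ 13 V

Thevenize the base divider: V_Th = V_CC·R_2/(R_1+R_2) = 14×5.6/73.6 = 1.07 V, R_Th = R_1‖R_2 = 5.17 kΩ.
Base-emitter loop: V_Th = I_B·R_Th + V_BE + (β+1)I_B·R_E, so I_B = (1.07 − 0.7) / (5.17 + 121×0.33) = 0.0081 mA.
I_C = β·I_B = 120×0.0081 = 0.972 mA, and I_E = (β+1)I_B = 0.98 mA.
V_CE = V_CC − I_C·R_C − I_E·R_E = 14 − 0.972×0.47 − 0.98×0.33 = 13.2 V.
V_CE = 13.2 V > 0.2 V confirms active-region operation.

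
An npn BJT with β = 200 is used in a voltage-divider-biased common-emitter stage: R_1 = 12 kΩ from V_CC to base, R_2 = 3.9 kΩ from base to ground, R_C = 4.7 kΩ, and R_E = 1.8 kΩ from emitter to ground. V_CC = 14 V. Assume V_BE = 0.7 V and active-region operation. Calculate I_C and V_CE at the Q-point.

Thevenize the base divider: V_Th = V_CC·R_2/(R_1+R_2) = 14×3.9/15.9 = 3.43 V, R_Th = R_1‖R_2 = 2.94 kΩ.
Base-emitter loop: V_Th = I_B·R_Th + V_BE + (β+1)I_B·R_E, so I_B = (3.43 − 0.7) / (2.94 + 201×1.8) = 0.0075 mA.
I_C = β·I_B = 200×0.0075 = 1.5 mA, and I_E = (β+1)I_B = 1.51 mA.
V_CE = V_CC − I_C·R_C − I_E·R_E = 14 − 1.5×4.7 − 1.51×1.8 = 4.24 V.
V_CE = 4.24 V > 0.2 V confirms active-region operation.

I_C ≈ 1.5 mA, V_CE ≈ 4.2 V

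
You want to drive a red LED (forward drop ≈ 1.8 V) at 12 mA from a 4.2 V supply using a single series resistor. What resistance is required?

R ≈ 0.2 kΩ

The resistor drops V_S − V_D = 4.2 − 1.8 = 2.4 V at 12 mA.
R = 2.4 V / 12 mA = 0.2 kΩ.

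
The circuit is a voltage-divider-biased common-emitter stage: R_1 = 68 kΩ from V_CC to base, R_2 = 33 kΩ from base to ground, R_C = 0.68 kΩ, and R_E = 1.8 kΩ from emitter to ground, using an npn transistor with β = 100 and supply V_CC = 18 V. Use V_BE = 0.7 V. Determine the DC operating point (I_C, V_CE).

Thevenize the base divider: V_Th = V_CC·R_2/(R_1+R_2) = 18×33/101 = 5.88 V, R_Th = R_1‖R_2 = 22.2 kΩ.
Base-emitter loop: V_Th = I_B·R_Th + V_BE + (β+1)I_B·R_E, so I_B = (5.88 − 0.7) / (22.2 + 101×1.8) = 0.0254 mA.
I_C = β·I_B = 100×0.0254 = 2.54 mA, and I_E = (β+1)I_B = 2.56 mA.
V_CE = V_CC − I_C·R_C − I_E·R_E = 18 − 2.54×0.68 − 2.56×1.8 = 11.7 V.
V_CE = 11.7 V > 0.2 V confirms active-region operation.

I_C ≈ 2.5 mA, V_CE ≈ 12 V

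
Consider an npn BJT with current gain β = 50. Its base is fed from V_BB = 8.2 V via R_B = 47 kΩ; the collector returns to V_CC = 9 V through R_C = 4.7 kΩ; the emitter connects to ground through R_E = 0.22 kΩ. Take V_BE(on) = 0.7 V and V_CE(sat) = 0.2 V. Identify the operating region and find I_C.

Assume active: I_B = (8.2 − 0.7)/(47 + 51×0.22) = 0.129 mA, I_C = β·I_B = 6.44 mA.
Then V_CE = 9 − 6.44×4.7 − 6.57×0.22 = -22.7 V < 0.2 V — the active assumption fails.
Re-solve with V_CE = 0.2 V. KCL at the emitter: V_E/R_E = (V_BB−0.7−V_E)/R_B + (V_CC−0.2−V_E)/R_C, giving V_E = 0.425 V.
I_C = (V_CC − 0.2 − V_E)/R_C = (8.8 − 0.425)/4.7 = 1.78 mA.
Check: I_B = (7.5 − 0.425)/47 = 0.151 mA, and β·I_B = 7.53 mA > I_C, confirming saturation.

saturation; I_C ≈ 1.8 mA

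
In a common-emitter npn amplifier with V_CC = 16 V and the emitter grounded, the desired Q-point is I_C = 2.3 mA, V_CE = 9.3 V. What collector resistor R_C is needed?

Collector loop: V_CC = I_C·R_C + V_CE.
R_C = (V_CC − V_CE)/I_C = (16 − 9.3)/2.3 = 2.91 kΩ.

R_C ≈ 2.9 kΩ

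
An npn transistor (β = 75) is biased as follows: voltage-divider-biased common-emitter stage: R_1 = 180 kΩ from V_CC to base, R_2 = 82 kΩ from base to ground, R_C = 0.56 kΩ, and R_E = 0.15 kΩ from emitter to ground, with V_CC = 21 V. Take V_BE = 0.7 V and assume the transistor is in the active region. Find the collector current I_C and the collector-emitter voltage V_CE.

I_C ≈ 6.5 mA, V_CE ≈ 16 V

Thevenize the base divider: V_Th = V_CC·R_2/(R_1+R_2) = 21×82/262 = 6.57 V, R_Th = R_1‖R_2 = 56.3 kΩ.
Base-emitter loop: V_Th = I_B·R_Th + V_BE + (β+1)I_B·R_E, so I_B = (6.57 − 0.7) / (56.3 + 76×0.15) = 0.0867 mA.
I_C = β·I_B = 75×0.0867 = 6.5 mA, and I_E = (β+1)I_B = 6.59 mA.
V_CE = V_CC − I_C·R_C − I_E·R_E = 21 − 6.5×0.56 − 6.59×0.15 = 16.4 V.
V_CE = 16.4 V > 0.2 V confirms active-region operation.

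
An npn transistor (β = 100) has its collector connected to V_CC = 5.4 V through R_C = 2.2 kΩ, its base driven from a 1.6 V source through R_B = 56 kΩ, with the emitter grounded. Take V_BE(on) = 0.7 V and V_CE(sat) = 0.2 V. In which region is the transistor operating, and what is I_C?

active; I_C ≈ 1.6 mA

Assume active. Base-emitter loop: I_B = (V_BB − V_BE)/R_B = (1.6 − 0.7)/56 = 0.0161 mA.
I_C = β·I_B = 100×0.0161 = 1.61 mA.
V_CE = V_CC − I_C·R_C = 5.4 − 1.61×2.2 = 1.86 V > V_CE(sat), so the active-region assumption holds.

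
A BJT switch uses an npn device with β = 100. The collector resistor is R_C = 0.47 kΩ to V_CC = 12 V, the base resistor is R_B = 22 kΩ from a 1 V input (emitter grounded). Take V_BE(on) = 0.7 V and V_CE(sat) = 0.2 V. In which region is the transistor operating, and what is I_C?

active; I_C ≈ 1.4 mA

Assume active. Base-emitter loop: I_B = (V_BB − V_BE)/R_B = (1 − 0.7)/22 = 0.0136 mA.
I_C = β·I_B = 100×0.0136 = 1.36 mA.
V_CE = V_CC − I_C·R_C = 12 − 1.36×0.47 = 11.4 V > V_CE(sat), so the active-region assumption holds.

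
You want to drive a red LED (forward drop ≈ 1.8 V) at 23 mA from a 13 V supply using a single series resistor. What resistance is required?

The resistor drops V_S − V_D = 13 − 1.8 = 11.2 V at 23 mA.
R = 11.2 V / 23 mA = 0.487 kΩ.

R ≈ 0.49 kΩ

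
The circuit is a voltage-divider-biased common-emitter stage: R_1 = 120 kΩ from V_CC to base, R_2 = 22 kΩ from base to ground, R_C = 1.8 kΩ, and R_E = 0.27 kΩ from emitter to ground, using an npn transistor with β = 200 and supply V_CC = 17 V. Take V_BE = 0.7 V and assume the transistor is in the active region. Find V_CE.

Thevenize the base divider: V_Th = V_CC·R_2/(R_1+R_2) = 17×22/142 = 2.63 V, R_Th = R_1‖R_2 = 18.6 kΩ.
Base-emitter loop: V_Th = I_B·R_Th + V_BE + (β+1)I_B·R_E, so I_B = (2.63 − 0.7) / (18.6 + 201×0.27) = 0.0265 mA.
I_C = β·I_B = 200×0.0265 = 5.31 mA, and I_E = (β+1)I_B = 5.33 mA.
V_CE = V_CC − I_C·R_C − I_E·R_E = 17 − 5.31×1.8 − 5.33×0.27 = 6 V.
V_CE = 6 V > 0.2 V confirms active-region operation.

V_CE ≈ 6 V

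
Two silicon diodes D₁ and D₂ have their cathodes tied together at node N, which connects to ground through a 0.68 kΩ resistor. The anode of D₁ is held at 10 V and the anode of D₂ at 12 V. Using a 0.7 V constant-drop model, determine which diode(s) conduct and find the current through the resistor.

Assume both conduct. Then node N would need to be at both 10−0.7 = 9.3 V and 12−0.7 = 11.3 V, which is impossible.
Assume only D₂ conducts: V_N = 12 − 0.7 = 11.3 V, so I_R = 11.3/0.68 = 16.6 mA.
Check D₁: its anode-to-cathode voltage is 10 − 11.3 = -1.3 V < 0.7 V, so it is off. The assumption is consistent.

Only D₂ conducts; I_R ≈ 17 mA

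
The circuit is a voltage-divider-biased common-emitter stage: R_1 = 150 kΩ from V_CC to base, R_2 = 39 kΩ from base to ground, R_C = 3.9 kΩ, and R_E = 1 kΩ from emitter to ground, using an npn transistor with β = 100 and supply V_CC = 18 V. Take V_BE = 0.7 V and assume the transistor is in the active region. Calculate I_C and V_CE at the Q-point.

Thevenize the base divider: V_Th = V_CC·R_2/(R_1+R_2) = 18×39/189 = 3.71 V, R_Th = R_1‖R_2 = 31 kΩ.
Base-emitter loop: V_Th = I_B·R_Th + V_BE + (β+1)I_B·R_E, so I_B = (3.71 − 0.7) / (31 + 101×1) = 0.0228 mA.
I_C = β·I_B = 100×0.0228 = 2.28 mA, and I_E = (β+1)I_B = 2.31 mA.
V_CE = V_CC − I_C·R_C − I_E·R_E = 18 − 2.28×3.9 − 2.31×1 = 6.78 V.
V_CE = 6.78 V > 0.2 V confirms active-region operation.

I_C ≈ 2.3 mA, V_CE ≈ 6.8 V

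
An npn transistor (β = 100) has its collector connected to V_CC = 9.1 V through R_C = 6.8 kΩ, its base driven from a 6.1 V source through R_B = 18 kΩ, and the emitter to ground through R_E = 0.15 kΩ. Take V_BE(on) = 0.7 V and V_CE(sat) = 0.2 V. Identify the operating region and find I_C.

Assume active: I_B = (6.1 − 0.7)/(18 + 101×0.15) = 0.163 mA, I_C = β·I_B = 16.3 mA.
Then V_CE = 9.1 − 16.3×6.8 − 16.5×0.15 = -104 V < 0.2 V — the active assumption fails.
Re-solve with V_CE = 0.2 V. KCL at the emitter: V_E/R_E = (V_BB−0.7−V_E)/R_B + (V_CC−0.2−V_E)/R_C, giving V_E = 0.234 V.
I_C = (V_CC − 0.2 − V_E)/R_C = (8.9 − 0.234)/6.8 = 1.27 mA.
Check: I_B = (5.4 − 0.234)/18 = 0.287 mA, and β·I_B = 28.7 mA > I_C, confirming saturation.

saturation; I_C ≈ 1.3 mA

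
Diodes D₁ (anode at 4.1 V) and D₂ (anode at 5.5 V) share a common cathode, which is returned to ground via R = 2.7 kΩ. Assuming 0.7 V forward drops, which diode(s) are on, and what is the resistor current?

Assume both conduct. Then node N would need to be at both 4.1−0.7 = 3.4 V and 5.5−0.7 = 4.8 V, which is impossible.
Assume only D₂ conducts: V_N = 5.5 − 0.7 = 4.8 V, so I_R = 4.8/2.7 = 1.78 mA.
Check D₁: its anode-to-cathode voltage is 4.1 − 4.8 = -0.7 V < 0.7 V, so it is off. The assumption is consistent.

Only D₂ conducts; I_R ≈ 1.8 mA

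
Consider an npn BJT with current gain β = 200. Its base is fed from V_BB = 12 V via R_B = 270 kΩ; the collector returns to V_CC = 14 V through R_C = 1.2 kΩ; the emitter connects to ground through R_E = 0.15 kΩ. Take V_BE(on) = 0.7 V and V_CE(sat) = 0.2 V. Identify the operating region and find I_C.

Assume active. Base-emitter loop: I_B = (V_BB − V_BE)/(R_B + (β+1)R_E) = (12 − 0.7)/(270 + 201×0.15) = 0.0376 mA.
I_C = β·I_B = 200×0.0376 = 7.53 mA.
V_CE = V_CC − I_C·R_C − I_E·R_E = 14 − 7.53×1.2 − 7.57×0.15 = 3.83 V > V_CE(sat), so the active-region assumption holds.

active; I_C ≈ 7.5 mA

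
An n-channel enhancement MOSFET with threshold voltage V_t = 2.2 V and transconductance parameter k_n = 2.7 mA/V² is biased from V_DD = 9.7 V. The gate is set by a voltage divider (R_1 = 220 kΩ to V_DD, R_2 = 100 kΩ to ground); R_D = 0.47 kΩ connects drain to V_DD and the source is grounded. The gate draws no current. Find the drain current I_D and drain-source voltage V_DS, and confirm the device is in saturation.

V_G = V_DD·R_2/(R_1+R_2) = 9.7×100/320 = 3.03 V. With the source grounded, V_GS = V_G = 3.03 V.
Assume saturation: I_D = (k_n/2)(V_GS − V_t)² = (2.7/2)×(3.03 − 2.2)² = 1.35×0.831² = 0.933 mA.
V_DS = V_DD − I_D·R_D = 9.7 − 0.933×0.47 = 9.26 V.
Saturation requires V_DS ≥ V_GS − V_t = 0.831 V; 9.26 ≥ 0.831 ✓.

I_D ≈ 0.93 mA, V_DS ≈ 9.3 V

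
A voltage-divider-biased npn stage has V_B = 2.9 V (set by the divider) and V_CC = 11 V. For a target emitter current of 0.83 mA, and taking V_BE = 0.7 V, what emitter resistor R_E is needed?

V_E = V_B − V_BE = 2.9 − 0.7 = 2.2 V.
R_E = V_E / I_E = 2.2 / 0.83 = 2.65 kΩ.

R_E ≈ 2.7 kΩ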